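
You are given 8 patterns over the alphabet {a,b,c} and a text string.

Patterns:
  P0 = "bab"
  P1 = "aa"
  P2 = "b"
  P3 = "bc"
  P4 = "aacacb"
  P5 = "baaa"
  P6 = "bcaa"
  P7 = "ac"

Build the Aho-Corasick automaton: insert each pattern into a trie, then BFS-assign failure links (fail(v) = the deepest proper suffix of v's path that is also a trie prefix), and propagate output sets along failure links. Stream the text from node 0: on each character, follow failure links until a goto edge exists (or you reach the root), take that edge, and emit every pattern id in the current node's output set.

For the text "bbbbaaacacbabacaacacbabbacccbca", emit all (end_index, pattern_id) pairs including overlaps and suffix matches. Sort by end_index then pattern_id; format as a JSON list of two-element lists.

Build:
Trie nodes:
  0='ε' goto a→4 b→1
  1='b' goto a→2 c→6  [P2 ends]
  2='ba' goto a→11 b→3
  3='bab' goto ·  [P0 ends]
  4='a' goto a→5 c→15
  5='aa' goto c→7  [P1 ends]
  6='bc' goto a→13  [P3 ends]
  7='aac' goto a→8
  8='aaca' goto c→9
  9='aacac' goto b→10
  10='aacacb' goto ·  [P4 ends]
  11='baa' goto a→12
  12='baaa' goto ·  [P5 ends]
  13='bca' goto a→14
  14='bcaa' goto ·  [P6 ends]
  15='ac' goto ·  [P7 ends]

Failure links (BFS by depth):
  fail(1) 'b': from fail(0)=0 chase 'b': 0 ⇒ 0;  out={2}∪out(0)={2}
  fail(4) 'a': from fail(0)=0 chase 'a': 0 ⇒ 0;  out=∅∪out(0)=∅
  fail(2) 'ba': from fail(1)=0 chase 'a': 0 ⇒ 4;  out=∅∪out(4)=∅
  fail(5) 'aa': from fail(4)=0 chase 'a': 0 ⇒ 4;  out={1}∪out(4)={1}
  fail(6) 'bc': from fail(1)=0 chase 'c': 0 ⇒ 0;  out={3}∪out(0)={3}
  fail(15) 'ac': from fail(4)=0 chase 'c': 0 ⇒ 0;  out={7}∪out(0)={7}
  fail(3) 'bab': from fail(2)=4 chase 'b': 4→0 ⇒ 1;  out={0}∪out(1)={0,2}
  fail(7) 'aac': from fail(5)=4 chase 'c': 4 ⇒ 15;  out=∅∪out(15)={7}
  fail(11) 'baa': from fail(2)=4 chase 'a': 4 ⇒ 5;  out=∅∪out(5)={1}
  fail(13) 'bca': from fail(6)=0 chase 'a': 0 ⇒ 4;  out=∅∪out(4)=∅
  fail(8) 'aaca': from fail(7)=15 chase 'a': 15→0 ⇒ 4;  out=∅∪out(4)=∅
  fail(12) 'baaa': from fail(11)=5 chase 'a': 5→4 ⇒ 5;  out={5}∪out(5)={1,5}
  fail(14) 'bcaa': from fail(13)=4 chase 'a': 4 ⇒ 5;  out={6}∪out(5)={1,6}
  fail(9) 'aacac': from fail(8)=4 chase 'c': 4 ⇒ 15;  out=∅∪out(15)={7}
  fail(10) 'aacacb': from fail(9)=15 chase 'b': 15→0 ⇒ 1;  out={4}∪out(1)={2,4}

Run:
pos 0 'b': at 1  → match P2@[0:0]
pos 1 'b': at 1 (via fail)  → match P2@[1:1]
pos 2 'b': at 1 (via fail)  → match P2@[2:2]
pos 3 'b': at 1 (via fail)  → match P2@[3:3]
pos 4 'a': at 2
pos 5 'a': at 11  → match P1@[4:5]
pos 6 'a': at 12  → match P1@[5:6],P5@[3:6]
pos 7 'c': at 7 (via fail)  → match P7@[6:7]
pos 8 'a': at 8
pos 9 'c': at 9  → match P7@[8:9]
pos 10 'b': at 10  → match P2@[10:10],P4@[5:10]
pos 11 'a': at 2 (via fail)
pos 12 'b': at 3  → match P0@[10:12],P2@[12:12]
pos 13 'a': at 2 (via fail)
pos 14 'c': at 15 (via fail)  → match P7@[13:14]
pos 15 'a': at 4 (via fail)
pos 16 'a': at 5  → match P1@[15:16]
pos 17 'c': at 7  → match P7@[16:17]
pos 18 'a': at 8
pos 19 'c': at 9  → match P7@[18:19]
pos 20 'b': at 10  → match P2@[20:20],P4@[15:20]
pos 21 'a': at 2 (via fail)
pos 22 'b': at 3  → match P0@[20:22],P2@[22:22]
pos 23 'b': at 1 (via fail)  → match P2@[23:23]
pos 24 'a': at 2
pos 25 'c': at 15 (via fail)  → match P7@[24:25]
pos 26 'c': at 0 (via fail)
pos 27 'c': at 0
pos 28 'b': at 1  → match P2@[28:28]
pos 29 'c': at 6  → match P3@[28:29]
pos 30 'a': at 13

Matches: [[0,2],[1,2],[2,2],[3,2],[5,1],[6,1],[6,5],[7,7],[9,7],[10,2],[10,4],[12,0],[12,2],[14,7],[16,1],[17,7],[19,7],[20,2],[20,4],[22,0],[22,2],[23,2],[25,7],[28,2],[29,3]]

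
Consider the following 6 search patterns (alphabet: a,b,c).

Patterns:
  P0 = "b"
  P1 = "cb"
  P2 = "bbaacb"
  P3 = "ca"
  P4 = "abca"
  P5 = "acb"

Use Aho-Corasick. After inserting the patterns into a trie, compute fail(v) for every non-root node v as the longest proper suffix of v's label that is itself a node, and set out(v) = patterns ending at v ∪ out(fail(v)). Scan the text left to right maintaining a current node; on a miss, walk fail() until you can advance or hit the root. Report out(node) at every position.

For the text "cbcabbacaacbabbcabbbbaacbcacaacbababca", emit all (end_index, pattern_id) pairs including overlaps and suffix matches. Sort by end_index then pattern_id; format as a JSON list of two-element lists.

Build:
Trie (insert patterns):
  n0 'ε': a→10 b→1 c→2
  n1 'b': b→4  [P0 ends]
  n2 'c': a→9 b→3
  n3 'cb': ·  [P1 ends]
  n4 'bb': a→5
  n5 'bba': a→6
  n6 'bbaa': c→7
  n7 'bbaac': b→8
  n8 'bbaacb': ·  [P2 ends]
  n9 'ca': ·  [P3 ends]
  n10 'a': b→11 c→14
  n11 'ab': c→12
  n12 'abc': a→13
  n13 'abca': ·  [P4 ends]
  n14 'ac': b→15
  n15 'acb': ·  [P5 ends]

Failure links (BFS by depth):
  fail(1) 'b': from fail(0)=0 chase 'b': 0 ⇒ 0;  out={0}∪out(0)={0}
  fail(2) 'c': from fail(0)=0 chase 'c': 0 ⇒ 0;  out=∅∪out(0)=∅
  fail(10) 'a': from fail(0)=0 chase 'a': 0 ⇒ 0;  out=∅∪out(0)=∅
  fail(3) 'cb': from fail(2)=0 chase 'b': 0 ⇒ 1;  out={1}∪out(1)={0,1}
  fail(4) 'bb': from fail(1)=0 chase 'b': 0 ⇒ 1;  out=∅∪out(1)={0}
  fail(9) 'ca': from fail(2)=0 chase 'a': 0 ⇒ 10;  out={3}∪out(10)={3}
  fail(11) 'ab': from fail(10)=0 chase 'b': 0 ⇒ 1;  out=∅∪out(1)={0}
  fail(14) 'ac': from fail(10)=0 chase 'c': 0 ⇒ 2;  out=∅∪out(2)=∅
  fail(5) 'bba': from fail(4)=1 chase 'a': 1→0 ⇒ 10;  out=∅∪out(10)=∅
  fail(12) 'abc': from fail(11)=1 chase 'c': 1→0 ⇒ 2;  out=∅∪out(2)=∅
  fail(15) 'acb': from fail(14)=2 chase 'b': 2 ⇒ 3;  out={5}∪out(3)={0,1,5}
  fail(6) 'bbaa': from fail(5)=10 chase 'a': 10→0 ⇒ 10;  out=∅∪out(10)=∅
  fail(13) 'abca': from fail(12)=2 chase 'a': 2 ⇒ 9;  out={4}∪out(9)={3,4}
  fail(7) 'bbaac': from fail(6)=10 chase 'c': 10 ⇒ 14;  out=∅∪out(14)=∅
  fail(8) 'bbaacb': from fail(7)=14 chase 'b': 14 ⇒ 15;  out={2}∪out(15)={0,1,2,5}

Run:
i=0 'c': node 0→2
i=1 'b': node 2→3  → match P0@[1:1],P1@[0:1]
i=2 'c': node 3→2 ·f
i=3 'a': node 2→9  → match P3@[2:3]
i=4 'b': node 9→11 ·f  → match P0@[4:4]
i=5 'b': node 11→4 ·f  → match P0@[5:5]
i=6 'a': node 4→5
i=7 'c': node 5→14 ·f
i=8 'a': node 14→9 ·f  → match P3@[7:8]
i=9 'a': node 9→10 ·f
i=10 'c': node 10→14
i=11 'b': node 14→15  → match P0@[11:11],P1@[10:11],P5@[9:11]
i=12 'a': node 15→10 ·f
i=13 'b': node 10→11  → match P0@[13:13]
i=14 'b': node 11→4 ·f  → match P0@[14:14]
i=15 'c': node 4→2 ·f
i=16 'a': node 2→9  → match P3@[15:16]
i=17 'b': node 9→11 ·f  → match P0@[17:17]
i=18 'b': node 11→4 ·f  → match P0@[18:18]
i=19 'b': node 4→4 ·f  → match P0@[19:19]
i=20 'b': node 4→4 ·f  → match P0@[20:20]
i=21 'a': node 4→5
i=22 'a': node 5→6
i=23 'c': node 6→7
i=24 'b': node 7→8  → match P0@[24:24],P1@[23:24],P2@[19:24],P5@[22:24]
i=25 'c': node 8→2 ·f
i=26 'a': node 2→9  → match P3@[25:26]
i=27 'c': node 9→14 ·f
i=28 'a': node 14→9 ·f  → match P3@[27:28]
i=29 'a': node 9→10 ·f
i=30 'c': node 10→14
i=31 'b': node 14→15  → match P0@[31:31],P1@[30:31],P5@[29:31]
i=32 'a': node 15→10 ·f
i=33 'b': node 10→11  → match P0@[33:33]
i=34 'a': node 11→10 ·f
i=35 'b': node 10→11  → match P0@[35:35]
i=36 'c': node 11→12
i=37 'a': node 12→13  → match P3@[36:37],P4@[34:37]

Result: [[1,0],[1,1],[3,3],[4,0],[5,0],[8,3],[11,0],[11,1],[11,5],[13,0],[14,0],[16,3],[17,0],[18,0],[19,0],[20,0],[24,0],[24,1],[24,2],[24,5],[26,3],[28,3],[31,0],[31,1],[31,5],[33,0],[35,0],[37,3],[37,4]]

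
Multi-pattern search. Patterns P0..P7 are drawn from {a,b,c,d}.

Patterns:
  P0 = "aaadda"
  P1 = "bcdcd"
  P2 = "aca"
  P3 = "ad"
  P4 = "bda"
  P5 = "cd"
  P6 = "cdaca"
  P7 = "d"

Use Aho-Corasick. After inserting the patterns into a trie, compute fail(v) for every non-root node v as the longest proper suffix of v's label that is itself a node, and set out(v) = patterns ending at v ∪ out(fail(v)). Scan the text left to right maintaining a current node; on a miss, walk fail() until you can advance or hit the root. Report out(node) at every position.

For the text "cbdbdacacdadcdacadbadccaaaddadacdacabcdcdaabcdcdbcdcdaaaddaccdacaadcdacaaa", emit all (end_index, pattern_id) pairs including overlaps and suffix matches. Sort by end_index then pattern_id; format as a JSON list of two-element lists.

Build automaton:
Trie nodes:
  0='ε' goto a→1 b→7 c→17 d→22
  1='a' goto a→2 c→12 d→14
  2='aa' goto a→3
  3='aaa' goto d→4
  4='aaad' goto d→5
  5='aaadd' goto a→6
  6='aaadda' goto ·  ←P0
  7='b' goto c→8 d→15
  8='bc' goto d→9
  9='bcd' goto c→10
  10='bcdc' goto d→11
  11='bcdcd' goto ·  ←P1
  12='ac' goto a→13
  13='aca' goto ·  ←P2
  14='ad' goto ·  ←P3
  15='bd' goto a→16
  16='bda' goto ·  ←P4
  17='c' goto d→18
  18='cd' goto a→19  ←P5
  19='cda' goto c→20
  20='cdac' goto a→21
  21='cdaca' goto ·  ←P6
  22='d' goto ·  ←P7

BFS fail/out derivation:
  n1('a'): parent n0 fail=0; on 'a' 0 → fail=0;  out ∅∪∅=∅
  n7('b'): parent n0 fail=0; on 'b' 0 → fail=0;  out ∅∪∅=∅
  n17('c'): parent n0 fail=0; on 'c' 0 → fail=0;  out ∅∪∅=∅
  n22('d'): parent n0 fail=0; on 'd' 0 → fail=0;  out {7}∪∅={7}
  n2('aa'): parent n1 fail=0; on 'a' 0 → fail=1;  out ∅∪∅=∅
  n8('bc'): parent n7 fail=0; on 'c' 0 → fail=17;  out ∅∪∅=∅
  n12('ac'): parent n1 fail=0; on 'c' 0 → fail=17;  out ∅∪∅=∅
  n14('ad'): parent n1 fail=0; on 'd' 0 → fail=22;  out {3}∪{7}={3,7}
  n15('bd'): parent n7 fail=0; on 'd' 0 → fail=22;  out ∅∪{7}={7}
  n18('cd'): parent n17 fail=0; on 'd' 0 → fail=22;  out {5}∪{7}={5,7}
  n3('aaa'): parent n2 fail=1; on 'a' 1 → fail=2;  out ∅∪∅=∅
  n9('bcd'): parent n8 fail=17; on 'd' 17 → fail=18;  out ∅∪{5,7}={5,7}
  n13('aca'): parent n12 fail=17; on 'a' 17→0 → fail=1;  out {2}∪∅={2}
  n16('bda'): parent n15 fail=22; on 'a' 22→0 → fail=1;  out {4}∪∅={4}
  n19('cda'): parent n18 fail=22; on 'a' 22→0 → fail=1;  out ∅∪∅=∅
  n4('aaad'): parent n3 fail=2; on 'd' 2→1 → fail=14;  out ∅∪{3,7}={3,7}
  n10('bcdc'): parent n9 fail=18; on 'c' 18→22→0 → fail=17;  out ∅∪∅=∅
  n20('cdac'): parent n19 fail=1; on 'c' 1 → fail=12;  out ∅∪∅=∅
  n5('aaadd'): parent n4 fail=14; on 'd' 14→22→0 → fail=22;  out ∅∪{7}={7}
  n11('bcdcd'): parent n10 fail=17; on 'd' 17 → fail=18;  out {1}∪{5,7}={1,5,7}
  n21('cdaca'): parent n20 fail=12; on 'a' 12 → fail=13;  out {6}∪{2}={2,6}
  n6('aaadda'): parent n5 fail=22; on 'a' 22→0 → fail=1;  out {0}∪∅={0}

Text stream:
i=0 'c': node 0→17
i=1 'b': node 17→7 (via fail)
i=2 'd': node 7→15  ** P7@[2:2]
i=3 'b': node 15→7 (via fail)
i=4 'd': node 7→15  ** P7@[4:4]
i=5 'a': node 15→16  ** P4@[3:5]
i=6 'c': node 16→12 (via fail)
i=7 'a': node 12→13  ** P2@[5:7]
i=8 'c': node 13→12 (via fail)
i=9 'd': node 12→18 (via fail)  ** P5@[8:9],P7@[9:9]
i=10 'a': node 18→19
i=11 'd': node 19→14 (via fail)  ** P3@[10:11],P7@[11:11]
i=12 'c': node 14→17 (via fail)
i=13 'd': node 17→18  ** P5@[12:13],P7@[13:13]
i=14 'a': node 18→19
i=15 'c': node 19→20
i=16 'a': node 20→21  ** P2@[14:16],P6@[12:16]
i=17 'd': node 21→14 (via fail)  ** P3@[16:17],P7@[17:17]
i=18 'b': node 14→7 (via fail)
i=19 'a': node 7→1 (via fail)
i=20 'd': node 1→14  ** P3@[19:20],P7@[20:20]
i=21 'c': node 14→17 (via fail)
i=22 'c': node 17→17 (via fail)
i=23 'a': node 17→1 (via fail)
i=24 'a': node 1→2
i=25 'a': node 2→3
i=26 'd': node 3→4  ** P3@[25:26],P7@[26:26]
i=27 'd': node 4→5  ** P7@[27:27]
i=28 'a': node 5→6  ** P0@[23:28]
i=29 'd': node 6→14 (via fail)  ** P3@[28:29],P7@[29:29]
i=30 'a': node 14→1 (via fail)
i=31 'c': node 1→12
i=32 'd': node 12→18 (via fail)  ** P5@[31:32],P7@[32:32]
i=33 'a': node 18→19
i=34 'c': node 19→20
i=35 'a': node 20→21  ** P2@[33:35],P6@[31:35]
i=36 'b': node 21→7 (via fail)
i=37 'c': node 7→8
i=38 'd': node 8→9  ** P5@[37:38],P7@[38:38]
i=39 'c': node 9→10
i=40 'd': node 10→11  ** P1@[36:40],P5@[39:40],P7@[40:40]
i=41 'a': node 11→19 (via fail)
i=42 'a': node 19→2 (via fail)
i=43 'b': node 2→7 (via fail)
i=44 'c': node 7→8
i=45 'd': node 8→9  ** P5@[44:45],P7@[45:45]
i=46 'c': node 9→10
i=47 'd': node 10→11  ** P1@[43:47],P5@[46:47],P7@[47:47]
i=48 'b': node 11→7 (via fail)
i=49 'c': node 7→8
i=50 'd': node 8→9  ** P5@[49:50],P7@[50:50]
i=51 'c': node 9→10
i=52 'd': node 10→11  ** P1@[48:52],P5@[51:52],P7@[52:52]
i=53 'a': node 11→19 (via fail)
i=54 'a': node 19→2 (via fail)
i=55 'a': node 2→3
i=56 'd': node 3→4  ** P3@[55:56],P7@[56:56]
i=57 'd': node 4→5  ** P7@[57:57]
i=58 'a': node 5→6  ** P0@[53:58]
i=59 'c': node 6→12 (via fail)
i=60 'c': node 12→17 (via fail)
i=61 'd': node 17→18  ** P5@[60:61],P7@[61:61]
i=62 'a': node 18→19
i=63 'c': node 19→20
i=64 'a': node 20→21  ** P2@[62:64],P6@[60:64]
i=65 'a': node 21→2 (via fail)
i=66 'd': node 2→14 (via fail)  ** P3@[65:66],P7@[66:66]
i=67 'c': node 14→17 (via fail)
i=68 'd': node 17→18  ** P5@[67:68],P7@[68:68]
i=69 'a': node 18→19
i=70 'c': node 19→20
i=71 'a': node 20→21  ** P2@[69:71],P6@[67:71]
i=72 'a': node 21→2 (via fail)
i=73 'a': node 2→3

All matches (sorted): [[2,7],[4,7],[5,4],[7,2],[9,5],[9,7],[11,3],[11,7],[13,5],[13,7],[16,2],[16,6],[17,3],[17,7],[20,3],[20,7],[26,3],[26,7],[27,7],[28,0],[29,3],[29,7],[32,5],[32,7],[35,2],[35,6],[38,5],[38,7],[40,1],[40,5],[40,7],[45,5],[45,7],[47,1],[47,5],[47,7],[50,5],[50,7],[52,1],[52,5],[52,7],[56,3],[56,7],[57,7],[58,0],[61,5],[61,7],[64,2],[64,6],[66,3],[66,7],[68,5],[68,7],[71,2],[71,6]]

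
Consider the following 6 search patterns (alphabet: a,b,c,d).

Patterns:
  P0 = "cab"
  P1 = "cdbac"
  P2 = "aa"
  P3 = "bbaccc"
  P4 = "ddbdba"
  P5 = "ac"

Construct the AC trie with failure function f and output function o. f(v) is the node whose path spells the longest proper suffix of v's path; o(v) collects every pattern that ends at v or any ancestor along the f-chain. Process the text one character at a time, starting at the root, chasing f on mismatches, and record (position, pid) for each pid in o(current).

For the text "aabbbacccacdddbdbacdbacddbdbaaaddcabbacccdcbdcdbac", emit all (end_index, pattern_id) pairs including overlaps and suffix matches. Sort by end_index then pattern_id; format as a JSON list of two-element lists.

Construct AC machine:
Trie (insert patterns):
  n0 'ε': a→8 b→10 c→1 d→16
  n1 'c': a→2 d→4
  n2 'ca': b→3
  n3 'cab': ·  [P0 ends]
  n4 'cd': b→5
  n5 'cdb': a→6
  n6 'cdba': c→7
  n7 'cdbac': ·  [P1 ends]
  n8 'a': a→9 c→22
  n9 'aa': ·  [P2 ends]
  n10 'b': b→11
  n11 'bb': a→12
  n12 'bba': c→13
  n13 'bbac': c→14
  n14 'bbacc': c→15
  n15 'bbaccc': ·  [P3 ends]
  n16 'd': d→17
  n17 'dd': b→18
  n18 'ddb': d→19
  n19 'ddbd': b→20
  n20 'ddbdb': a→21
  n21 'ddbdba': ·  [P4 ends]
  n22 'ac': ·  [P5 ends]

Failure links (BFS by depth):
  fail(1) 'c': from fail(0)=0 chase 'c': 0 ⇒ 0;  out=∅∪out(0)=∅
  fail(8) 'a': from fail(0)=0 chase 'a': 0 ⇒ 0;  out=∅∪out(0)=∅
  fail(10) 'b': from fail(0)=0 chase 'b': 0 ⇒ 0;  out=∅∪out(0)=∅
  fail(16) 'd': from fail(0)=0 chase 'd': 0 ⇒ 0;  out=∅∪out(0)=∅
  fail(2) 'ca': from fail(1)=0 chase 'a': 0 ⇒ 8;  out=∅∪out(8)=∅
  fail(4) 'cd': from fail(1)=0 chase 'd': 0 ⇒ 16;  out=∅∪out(16)=∅
  fail(9) 'aa': from fail(8)=0 chase 'a': 0 ⇒ 8;  out={2}∪out(8)={2}
  fail(11) 'bb': from fail(10)=0 chase 'b': 0 ⇒ 10;  out=∅∪out(10)=∅
  fail(17) 'dd': from fail(16)=0 chase 'd': 0 ⇒ 16;  out=∅∪out(16)=∅
  fail(22) 'ac': from fail(8)=0 chase 'c': 0 ⇒ 1;  out={5}∪out(1)={5}
  fail(3) 'cab': from fail(2)=8 chase 'b': 8→0 ⇒ 10;  out={0}∪out(10)={0}
  fail(5) 'cdb': from fail(4)=16 chase 'b': 16→0 ⇒ 10;  out=∅∪out(10)=∅
  fail(12) 'bba': from fail(11)=10 chase 'a': 10→0 ⇒ 8;  out=∅∪out(8)=∅
  fail(18) 'ddb': from fail(17)=16 chase 'b': 16→0 ⇒ 10;  out=∅∪out(10)=∅
  fail(6) 'cdba': from fail(5)=10 chase 'a': 10→0 ⇒ 8;  out=∅∪out(8)=∅
  fail(13) 'bbac': from fail(12)=8 chase 'c': 8 ⇒ 22;  out=∅∪out(22)={5}
  fail(19) 'ddbd': from fail(18)=10 chase 'd': 10→0 ⇒ 16;  out=∅∪out(16)=∅
  fail(7) 'cdbac': from fail(6)=8 chase 'c': 8 ⇒ 22;  out={1}∪out(22)={1,5}
  fail(14) 'bbacc': from fail(13)=22 chase 'c': 22→1→0 ⇒ 1;  out=∅∪out(1)=∅
  fail(20) 'ddbdb': from fail(19)=16 chase 'b': 16→0 ⇒ 10;  out=∅∪out(10)=∅
  fail(15) 'bbaccc': from fail(14)=1 chase 'c': 1→0 ⇒ 1;  out={3}∪out(1)={3}
  fail(21) 'ddbdba': from fail(20)=10 chase 'a': 10→0 ⇒ 8;  out={4}∪out(8)={4}

Scan:
pos 0 'a': at 8
pos 1 'a': at 9  ** P2@[0:1]
pos 2 'b': at 10 (fail-walked)
pos 3 'b': at 11
pos 4 'b': at 11 (fail-walked)
pos 5 'a': at 12
pos 6 'c': at 13  ** P5@[5:6]
pos 7 'c': at 14
pos 8 'c': at 15  ** P3@[3:8]
pos 9 'a': at 2 (fail-walked)
pos 10 'c': at 22 (fail-walked)  ** P5@[9:10]
pos 11 'd': at 4 (fail-walked)
pos 12 'd': at 17 (fail-walked)
pos 13 'd': at 17 (fail-walked)
pos 14 'b': at 18
pos 15 'd': at 19
pos 16 'b': at 20
pos 17 'a': at 21  ** P4@[12:17]
pos 18 'c': at 22 (fail-walked)  ** P5@[17:18]
pos 19 'd': at 4 (fail-walked)
pos 20 'b': at 5
pos 21 'a': at 6
pos 22 'c': at 7  ** P1@[18:22],P5@[21:22]
pos 23 'd': at 4 (fail-walked)
pos 24 'd': at 17 (fail-walked)
pos 25 'b': at 18
pos 26 'd': at 19
pos 27 'b': at 20
pos 28 'a': at 21  ** P4@[23:28]
pos 29 'a': at 9 (fail-walked)  ** P2@[28:29]
pos 30 'a': at 9 (fail-walked)  ** P2@[29:30]
pos 31 'd': at 16 (fail-walked)
pos 32 'd': at 17
pos 33 'c': at 1 (fail-walked)
pos 34 'a': at 2
pos 35 'b': at 3  ** P0@[33:35]
pos 36 'b': at 11 (fail-walked)
pos 37 'a': at 12
pos 38 'c': at 13  ** P5@[37:38]
pos 39 'c': at 14
pos 40 'c': at 15  ** P3@[35:40]
pos 41 'd': at 4 (fail-walked)
pos 42 'c': at 1 (fail-walked)
pos 43 'b': at 10 (fail-walked)
pos 44 'd': at 16 (fail-walked)
pos 45 'c': at 1 (fail-walked)
pos 46 'd': at 4
pos 47 'b': at 5
pos 48 'a': at 6
pos 49 'c': at 7  ** P1@[45:49],P5@[48:49]

Result: [[1,2],[6,5],[8,3],[10,5],[17,4],[18,5],[22,1],[22,5],[28,4],[29,2],[30,2],[35,0],[38,5],[40,3],[49,1],[49,5]]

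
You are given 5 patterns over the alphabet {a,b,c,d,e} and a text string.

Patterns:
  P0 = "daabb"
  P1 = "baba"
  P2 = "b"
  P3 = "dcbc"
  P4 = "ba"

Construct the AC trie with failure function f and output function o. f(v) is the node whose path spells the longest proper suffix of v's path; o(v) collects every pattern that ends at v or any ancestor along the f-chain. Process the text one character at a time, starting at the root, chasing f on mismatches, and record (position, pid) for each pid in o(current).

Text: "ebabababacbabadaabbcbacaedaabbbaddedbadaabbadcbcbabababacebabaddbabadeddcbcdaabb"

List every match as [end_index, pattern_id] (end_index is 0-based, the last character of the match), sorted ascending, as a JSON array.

Construct AC machine:
Trie nodes:
  0='ε' goto b→6 d→1
  1='d' goto a→2 c→10
  2='da' goto a→3
  3='daa' goto b→4
  4='daab' goto b→5
  5='daabb' goto ·  [P0 ends]
  6='b' goto a→7  [P2 ends]
  7='ba' goto b→8  [P4 ends]
  8='bab' goto a→9
  9='baba' goto ·  [P1 ends]
  10='dc' goto b→11
  11='dcb' goto c→12
  12='dcbc' goto ·  [P3 ends]

BFS fail/out derivation:
  n1('d'): parent n0 fail=0; on 'd' 0 → fail=0;  out ∅∪∅=∅
  n6('b'): parent n0 fail=0; on 'b' 0 → fail=0;  out {2}∪∅={2}
  n2('da'): parent n1 fail=0; on 'a' 0 → fail=0;  out ∅∪∅=∅
  n7('ba'): parent n6 fail=0; on 'a' 0 → fail=0;  out {4}∪∅={4}
  n10('dc'): parent n1 fail=0; on 'c' 0 → fail=0;  out ∅∪∅=∅
  n3('daa'): parent n2 fail=0; on 'a' 0 → fail=0;  out ∅∪∅=∅
  n8('bab'): parent n7 fail=0; on 'b' 0 → fail=6;  out ∅∪{2}={2}
  n11('dcb'): parent n10 fail=0; on 'b' 0 → fail=6;  out ∅∪{2}={2}
  n4('daab'): parent n3 fail=0; on 'b' 0 → fail=6;  out ∅∪{2}={2}
  n9('baba'): parent n8 fail=6; on 'a' 6 → fail=7;  out {1}∪{4}={1,4}
  n12('dcbc'): parent n11 fail=6; on 'c' 6→0 → fail=0;  out {3}∪∅={3}
  n5('daabb'): parent n4 fail=6; on 'b' 6→0 → fail=6;  out {0}∪{2}={0,2}

Run:
pos 0 'e': at 0
pos 1 'b': at 6  → match P2@[1:1]
pos 2 'a': at 7  → match P4@[1:2]
pos 3 'b': at 8  → match P2@[3:3]
pos 4 'a': at 9  → match P1@[1:4],P4@[3:4]
pos 5 'b': at 8 ·f  → match P2@[5:5]
pos 6 'a': at 9  → match P1@[3:6],P4@[5:6]
pos 7 'b': at 8 ·f  → match P2@[7:7]
pos 8 'a': at 9  → match P1@[5:8],P4@[7:8]
pos 9 'c': at 0 ·f
pos 10 'b': at 6  → match P2@[10:10]
pos 11 'a': at 7  → match P4@[10:11]
pos 12 'b': at 8  → match P2@[12:12]
pos 13 'a': at 9  → match P1@[10:13],P4@[12:13]
pos 14 'd': at 1 ·f
pos 15 'a': at 2
pos 16 'a': at 3
pos 17 'b': at 4  → match P2@[17:17]
pos 18 'b': at 5  → match P0@[14:18],P2@[18:18]
pos 19 'c': at 0 ·f
pos 20 'b': at 6  → match P2@[20:20]
pos 21 'a': at 7  → match P4@[20:21]
pos 22 'c': at 0 ·f
pos 23 'a': at 0
pos 24 'e': at 0
pos 25 'd': at 1
pos 26 'a': at 2
pos 27 'a': at 3
pos 28 'b': at 4  → match P2@[28:28]
pos 29 'b': at 5  → match P0@[25:29],P2@[29:29]
pos 30 'b': at 6 ·f  → match P2@[30:30]
pos 31 'a': at 7  → match P4@[30:31]
pos 32 'd': at 1 ·f
pos 33 'd': at 1 ·f
pos 34 'e': at 0 ·f
pos 35 'd': at 1
pos 36 'b': at 6 ·f  → match P2@[36:36]
pos 37 'a': at 7  → match P4@[36:37]
pos 38 'd': at 1 ·f
pos 39 'a': at 2
pos 40 'a': at 3
pos 41 'b': at 4  → match P2@[41:41]
pos 42 'b': at 5  → match P0@[38:42],P2@[42:42]
pos 43 'a': at 7 ·f  → match P4@[42:43]
pos 44 'd': at 1 ·f
pos 45 'c': at 10
pos 46 'b': at 11  → match P2@[46:46]
pos 47 'c': at 12  → match P3@[44:47]
pos 48 'b': at 6 ·f  → match P2@[48:48]
pos 49 'a': at 7  → match P4@[48:49]
pos 50 'b': at 8  → match P2@[50:50]
pos 51 'a': at 9  → match P1@[48:51],P4@[50:51]
pos 52 'b': at 8 ·f  → match P2@[52:52]
pos 53 'a': at 9  → match P1@[50:53],P4@[52:53]
pos 54 'b': at 8 ·f  → match P2@[54:54]
pos 55 'a': at 9  → match P1@[52:55],P4@[54:55]
pos 56 'c': at 0 ·f
pos 57 'e': at 0
pos 58 'b': at 6  → match P2@[58:58]
pos 59 'a': at 7  → match P4@[58:59]
pos 60 'b': at 8  → match P2@[60:60]
pos 61 'a': at 9  → match P1@[58:61],P4@[60:61]
pos 62 'd': at 1 ·f
pos 63 'd': at 1 ·f
pos 64 'b': at 6 ·f  → match P2@[64:64]
pos 65 'a': at 7  → match P4@[64:65]
pos 66 'b': at 8  → match P2@[66:66]
pos 67 'a': at 9  → match P1@[64:67],P4@[66:67]
pos 68 'd': at 1 ·f
pos 69 'e': at 0 ·f
pos 70 'd': at 1
pos 71 'd': at 1 ·f
pos 72 'c': at 10
pos 73 'b': at 11  → match P2@[73:73]
pos 74 'c': at 12  → match P3@[71:74]
pos 75 'd': at 1 ·f
pos 76 'a': at 2
pos 77 'a': at 3
pos 78 'b': at 4  → match P2@[78:78]
pos 79 'b': at 5  → match P0@[75:79],P2@[79:79]

All matches (sorted): [[1,2],[2,4],[3,2],[4,1],[4,4],[5,2],[6,1],[6,4],[7,2],[8,1],[8,4],[10,2],[11,4],[12,2],[13,1],[13,4],[17,2],[18,0],[18,2],[20,2],[21,4],[28,2],[29,0],[29,2],[30,2],[31,4],[36,2],[37,4],[41,2],[42,0],[42,2],[43,4],[46,2],[47,3],[48,2],[49,4],[50,2],[51,1],[51,4],[52,2],[53,1],[53,4],[54,2],[55,1],[55,4],[58,2],[59,4],[60,2],[61,1],[61,4],[64,2],[65,4],[66,2],[67,1],[67,4],[73,2],[74,3],[78,2],[79,0],[79,2]]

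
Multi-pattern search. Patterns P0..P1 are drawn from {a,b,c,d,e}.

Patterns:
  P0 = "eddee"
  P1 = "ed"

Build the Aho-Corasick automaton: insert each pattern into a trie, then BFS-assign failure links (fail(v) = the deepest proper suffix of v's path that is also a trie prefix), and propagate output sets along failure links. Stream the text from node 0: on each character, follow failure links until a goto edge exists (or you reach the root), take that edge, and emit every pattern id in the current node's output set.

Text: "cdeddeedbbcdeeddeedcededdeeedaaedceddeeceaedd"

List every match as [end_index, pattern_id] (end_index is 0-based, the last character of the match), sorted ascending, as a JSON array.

Construct AC machine:
Trie (insert patterns):
  0='ε' goto e→1
  1='e' goto d→2
  2='ed' goto d→3  [P1 ends]
  3='edd' goto e→4
  4='edde' goto e→5
  5='eddee' goto ·  [P0 ends]

Failure links (BFS by depth):
  n1('e'): parent n0 fail=0; on 'e' 0 → fail=0;  out ∅∪∅=∅
  n2('ed'): parent n1 fail=0; on 'd' 0 → fail=0;  out {1}∪∅={1}
  n3('edd'): parent n2 fail=0; on 'd' 0 → fail=0;  out ∅∪∅=∅
  n4('edde'): parent n3 fail=0; on 'e' 0 → fail=1;  out ∅∪∅=∅
  n5('eddee'): parent n4 fail=1; on 'e' 1→0 → fail=1;  out {0}∪∅={0}

Text stream:
pos 0 'c': at 0
pos 1 'd': at 0
pos 2 'e': at 1
pos 3 'd': at 2  → match P1@[2:3]
pos 4 'd': at 3
pos 5 'e': at 4
pos 6 'e': at 5  → match P0@[2:6]
pos 7 'd': at 2 ·f  → match P1@[6:7]
pos 8 'b': at 0 ·f
pos 9 'b': at 0
pos 10 'c': at 0
pos 11 'd': at 0
pos 12 'e': at 1
pos 13 'e': at 1 ·f
pos 14 'd': at 2  → match P1@[13:14]
pos 15 'd': at 3
pos 16 'e': at 4
pos 17 'e': at 5  → match P0@[13:17]
pos 18 'd': at 2 ·f  → match P1@[17:18]
pos 19 'c': at 0 ·f
pos 20 'e': at 1
pos 21 'd': at 2  → match P1@[20:21]
pos 22 'e': at 1 ·f
pos 23 'd': at 2  → match P1@[22:23]
pos 24 'd': at 3
pos 25 'e': at 4
pos 26 'e': at 5  → match P0@[22:26]
pos 27 'e': at 1 ·f
pos 28 'd': at 2  → match P1@[27:28]
pos 29 'a': at 0 ·f
pos 30 'a': at 0
pos 31 'e': at 1
pos 32 'd': at 2  → match P1@[31:32]
pos 33 'c': at 0 ·f
pos 34 'e': at 1
pos 35 'd': at 2  → match P1@[34:35]
pos 36 'd': at 3
pos 37 'e': at 4
pos 38 'e': at 5  → match P0@[34:38]
pos 39 'c': at 0 ·f
pos 40 'e': at 1
pos 41 'a': at 0 ·f
pos 42 'e': at 1
pos 43 'd': at 2  → match P1@[42:43]
pos 44 'd': at 3

Matches: [[3,1],[6,0],[7,1],[14,1],[17,0],[18,1],[21,1],[23,1],[26,0],[28,1],[32,1],[35,1],[38,0],[43,1]]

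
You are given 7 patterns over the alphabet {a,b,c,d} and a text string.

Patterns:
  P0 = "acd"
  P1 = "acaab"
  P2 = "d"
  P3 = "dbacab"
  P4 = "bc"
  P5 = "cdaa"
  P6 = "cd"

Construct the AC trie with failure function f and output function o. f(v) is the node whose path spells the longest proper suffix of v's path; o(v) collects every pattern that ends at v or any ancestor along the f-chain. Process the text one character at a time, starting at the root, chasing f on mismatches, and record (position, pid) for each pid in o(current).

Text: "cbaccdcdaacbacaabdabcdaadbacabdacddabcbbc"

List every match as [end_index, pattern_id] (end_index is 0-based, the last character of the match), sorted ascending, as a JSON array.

Build:
Trie (insert patterns):
  n0 'ε': a→1 b→13 c→15 d→7
  n1 'a': c→2
  n2 'ac': a→4 d→3
  n3 'acd': ·  [P0 ends]
  n4 'aca': a→5
  n5 'acaa': b→6
  n6 'acaab': ·  [P1 ends]
  n7 'd': b→8  [P2 ends]
  n8 'db': a→9
  n9 'dba': c→10
  n10 'dbac': a→11
  n11 'dbaca': b→12
  n12 'dbacab': ·  [P3 ends]
  n13 'b': c→14
  n14 'bc': ·  [P4 ends]
  n15 'c': d→16
  n16 'cd': a→17  [P6 ends]
  n17 'cda': a→18
  n18 'cdaa': ·  [P5 ends]

BFS fail/out derivation:
  fail(1) 'a': from fail(0)=0 chase 'a': 0 ⇒ 0;  out=∅∪out(0)=∅
  fail(7) 'd': from fail(0)=0 chase 'd': 0 ⇒ 0;  out={2}∪out(0)={2}
  fail(13) 'b': from fail(0)=0 chase 'b': 0 ⇒ 0;  out=∅∪out(0)=∅
  fail(15) 'c': from fail(0)=0 chase 'c': 0 ⇒ 0;  out=∅∪out(0)=∅
  fail(2) 'ac': from fail(1)=0 chase 'c': 0 ⇒ 15;  out=∅∪out(15)=∅
  fail(8) 'db': from fail(7)=0 chase 'b': 0 ⇒ 13;  out=∅∪out(13)=∅
  fail(14) 'bc': from fail(13)=0 chase 'c': 0 ⇒ 15;  out={4}∪out(15)={4}
  fail(16) 'cd': from fail(15)=0 chase 'd': 0 ⇒ 7;  out={6}∪out(7)={2,6}
  fail(3) 'acd': from fail(2)=15 chase 'd': 15 ⇒ 16;  out={0}∪out(16)={0,2,6}
  fail(4) 'aca': from fail(2)=15 chase 'a': 15→0 ⇒ 1;  out=∅∪out(1)=∅
  fail(9) 'dba': from fail(8)=13 chase 'a': 13→0 ⇒ 1;  out=∅∪out(1)=∅
  fail(17) 'cda': from fail(16)=7 chase 'a': 7→0 ⇒ 1;  out=∅∪out(1)=∅
  fail(5) 'acaa': from fail(4)=1 chase 'a': 1→0 ⇒ 1;  out=∅∪out(1)=∅
  fail(10) 'dbac': from fail(9)=1 chase 'c': 1 ⇒ 2;  out=∅∪out(2)=∅
  fail(18) 'cdaa': from fail(17)=1 chase 'a': 1→0 ⇒ 1;  out={5}∪out(1)={5}
  fail(6) 'acaab': from fail(5)=1 chase 'b': 1→0 ⇒ 13;  out={1}∪out(13)={1}
  fail(11) 'dbaca': from fail(10)=2 chase 'a': 2 ⇒ 4;  out=∅∪out(4)=∅
  fail(12) 'dbacab': from fail(11)=4 chase 'b': 4→1→0 ⇒ 13;  out={3}∪out(13)={3}

Scan:
pos 0 'c': at 15
pos 1 'b': at 13 ·f
pos 2 'a': at 1 ·f
pos 3 'c': at 2
pos 4 'c': at 15 ·f
pos 5 'd': at 16  → match P2@[5:5],P6@[4:5]
pos 6 'c': at 15 ·f
pos 7 'd': at 16  → match P2@[7:7],P6@[6:7]
pos 8 'a': at 17
pos 9 'a': at 18  → match P5@[6:9]
pos 10 'c': at 2 ·f
pos 11 'b': at 13 ·f
pos 12 'a': at 1 ·f
pos 13 'c': at 2
pos 14 'a': at 4
pos 15 'a': at 5
pos 16 'b': at 6  → match P1@[12:16]
pos 17 'd': at 7 ·f  → match P2@[17:17]
pos 18 'a': at 1 ·f
pos 19 'b': at 13 ·f
pos 20 'c': at 14  → match P4@[19:20]
pos 21 'd': at 16 ·f  → match P2@[21:21],P6@[20:21]
pos 22 'a': at 17
pos 23 'a': at 18  → match P5@[20:23]
pos 24 'd': at 7 ·f  → match P2@[24:24]
pos 25 'b': at 8
pos 26 'a': at 9
pos 27 'c': at 10
pos 28 'a': at 11
pos 29 'b': at 12  → match P3@[24:29]
pos 30 'd': at 7 ·f  → match P2@[30:30]
pos 31 'a': at 1 ·f
pos 32 'c': at 2
pos 33 'd': at 3  → match P0@[31:33],P2@[33:33],P6@[32:33]
pos 34 'd': at 7 ·f  → match P2@[34:34]
pos 35 'a': at 1 ·f
pos 36 'b': at 13 ·f
pos 37 'c': at 14  → match P4@[36:37]
pos 38 'b': at 13 ·f
pos 39 'b': at 13 ·f
pos 40 'c': at 14  → match P4@[39:40]

Result: [[5,2],[5,6],[7,2],[7,6],[9,5],[16,1],[17,2],[20,4],[21,2],[21,6],[23,5],[24,2],[29,3],[30,2],[33,0],[33,2],[33,6],[34,2],[37,4],[40,4]]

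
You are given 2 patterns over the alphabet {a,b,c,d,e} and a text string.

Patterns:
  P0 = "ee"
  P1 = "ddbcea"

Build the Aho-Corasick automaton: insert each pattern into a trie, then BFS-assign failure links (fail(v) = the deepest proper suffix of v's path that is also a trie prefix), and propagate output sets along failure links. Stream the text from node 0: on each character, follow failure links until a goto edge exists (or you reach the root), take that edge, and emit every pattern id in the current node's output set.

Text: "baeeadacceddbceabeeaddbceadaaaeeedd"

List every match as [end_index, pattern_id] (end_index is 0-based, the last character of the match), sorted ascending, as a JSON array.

Build automaton:
Trie nodes:
  0='ε' goto d→3 e→1
  1='e' goto e→2
  2='ee' goto ·  [P0 ends]
  3='d' goto d→4
  4='dd' goto b→5
  5='ddb' goto c→6
  6='ddbc' goto e→7
  7='ddbce' goto a→8
  8='ddbcea' goto ·  [P1 ends]

BFS fail/out derivation:
  fail(1) 'e': from fail(0)=0 chase 'e': 0 ⇒ 0;  out=∅∪out(0)=∅
  fail(3) 'd': from fail(0)=0 chase 'd': 0 ⇒ 0;  out=∅∪out(0)=∅
  fail(2) 'ee': from fail(1)=0 chase 'e': 0 ⇒ 1;  out={0}∪out(1)={0}
  fail(4) 'dd': from fail(3)=0 chase 'd': 0 ⇒ 3;  out=∅∪out(3)=∅
  fail(5) 'ddb': from fail(4)=3 chase 'b': 3→0 ⇒ 0;  out=∅∪out(0)=∅
  fail(6) 'ddbc': from fail(5)=0 chase 'c': 0 ⇒ 0;  out=∅∪out(0)=∅
  fail(7) 'ddbce': from fail(6)=0 chase 'e': 0 ⇒ 1;  out=∅∪out(1)=∅
  fail(8) 'ddbcea': from fail(7)=1 chase 'a': 1→0 ⇒ 0;  out={1}∪out(0)={1}

Scan:
[0] read 'b'  n0⇒n0
[1] read 'a'  n0⇒n0
[2] read 'e'  n0⇒n1
[3] read 'e'  n1⇒n2  emit P0@[2:3]
[4] read 'a'  n2⇒n0 (via fail)
[5] read 'd'  n0⇒n3
[6] read 'a'  n3⇒n0 (via fail)
[7] read 'c'  n0⇒n0
[8] read 'c'  n0⇒n0
[9] read 'e'  n0⇒n1
[10] read 'd'  n1⇒n3 (via fail)
[11] read 'd'  n3⇒n4
[12] read 'b'  n4⇒n5
[13] read 'c'  n5⇒n6
[14] read 'e'  n6⇒n7
[15] read 'a'  n7⇒n8  emit P1@[10:15]
[16] read 'b'  n8⇒n0 (via fail)
[17] read 'e'  n0⇒n1
[18] read 'e'  n1⇒n2  emit P0@[17:18]
[19] read 'a'  n2⇒n0 (via fail)
[20] read 'd'  n0⇒n3
[21] read 'd'  n3⇒n4
[22] read 'b'  n4⇒n5
[23] read 'c'  n5⇒n6
[24] read 'e'  n6⇒n7
[25] read 'a'  n7⇒n8  emit P1@[20:25]
[26] read 'd'  n8⇒n3 (via fail)
[27] read 'a'  n3⇒n0 (via fail)
[28] read 'a'  n0⇒n0
[29] read 'a'  n0⇒n0
[30] read 'e'  n0⇒n1
[31] read 'e'  n1⇒n2  emit P0@[30:31]
[32] read 'e'  n2⇒n2 (via fail)  emit P0@[31:32]
[33] read 'd'  n2⇒n3 (via fail)
[34] read 'd'  n3⇒n4

Matches: [[3,0],[15,1],[18,0],[25,1],[31,0],[32,0]]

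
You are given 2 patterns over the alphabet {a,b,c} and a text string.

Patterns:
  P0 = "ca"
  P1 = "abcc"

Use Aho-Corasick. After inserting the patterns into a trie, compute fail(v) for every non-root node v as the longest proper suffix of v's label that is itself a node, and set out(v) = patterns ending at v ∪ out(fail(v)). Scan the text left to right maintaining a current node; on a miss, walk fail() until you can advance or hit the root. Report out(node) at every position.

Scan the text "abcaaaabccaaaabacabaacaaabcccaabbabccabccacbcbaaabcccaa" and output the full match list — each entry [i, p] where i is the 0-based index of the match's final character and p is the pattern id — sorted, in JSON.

Build automaton:
Trie (insert patterns):
  0='ε' goto a→3 c→1
  1='c' goto a→2
  2='ca' goto ·  [P0 ends]
  3='a' goto b→4
  4='ab' goto c→5
  5='abc' goto c→6
  6='abcc' goto ·  [P1 ends]

Failure links (BFS by depth):
  n1('c'): parent n0 fail=0; on 'c' 0 → fail=0;  out ∅∪∅=∅
  n3('a'): parent n0 fail=0; on 'a' 0 → fail=0;  out ∅∪∅=∅
  n2('ca'): parent n1 fail=0; on 'a' 0 → fail=3;  out {0}∪∅={0}
  n4('ab'): parent n3 fail=0; on 'b' 0 → fail=0;  out ∅∪∅=∅
  n5('abc'): parent n4 fail=0; on 'c' 0 → fail=1;  out ∅∪∅=∅
  n6('abcc'): parent n5 fail=1; on 'c' 1→0 → fail=1;  out {1}∪∅={1}

Scan:
[0] read 'a'  n0⇒n3
[1] read 'b'  n3⇒n4
[2] read 'c'  n4⇒n5
[3] read 'a'  n5⇒n2 (via fail)  emit P0@[2:3]
[4] read 'a'  n2⇒n3 (via fail)
[5] read 'a'  n3⇒n3 (via fail)
[6] read 'a'  n3⇒n3 (via fail)
[7] read 'b'  n3⇒n4
[8] read 'c'  n4⇒n5
[9] read 'c'  n5⇒n6  emit P1@[6:9]
[10] read 'a'  n6⇒n2 (via fail)  emit P0@[9:10]
[11] read 'a'  n2⇒n3 (via fail)
[12] read 'a'  n3⇒n3 (via fail)
[13] read 'a'  n3⇒n3 (via fail)
[14] read 'b'  n3⇒n4
[15] read 'a'  n4⇒n3 (via fail)
[16] read 'c'  n3⇒n1 (via fail)
[17] read 'a'  n1⇒n2  emit P0@[16:17]
[18] read 'b'  n2⇒n4 (via fail)
[19] read 'a'  n4⇒n3 (via fail)
[20] read 'a'  n3⇒n3 (via fail)
[21] read 'c'  n3⇒n1 (via fail)
[22] read 'a'  n1⇒n2  emit P0@[21:22]
[23] read 'a'  n2⇒n3 (via fail)
[24] read 'a'  n3⇒n3 (via fail)
[25] read 'b'  n3⇒n4
[26] read 'c'  n4⇒n5
[27] read 'c'  n5⇒n6  emit P1@[24:27]
[28] read 'c'  n6⇒n1 (via fail)
[29] read 'a'  n1⇒n2  emit P0@[28:29]
[30] read 'a'  n2⇒n3 (via fail)
[31] read 'b'  n3⇒n4
[32] read 'b'  n4⇒n0 (via fail)
[33] read 'a'  n0⇒n3
[34] read 'b'  n3⇒n4
[35] read 'c'  n4⇒n5
[36] read 'c'  n5⇒n6  emit P1@[33:36]
[37] read 'a'  n6⇒n2 (via fail)  emit P0@[36:37]
[38] read 'b'  n2⇒n4 (via fail)
[39] read 'c'  n4⇒n5
[40] read 'c'  n5⇒n6  emit P1@[37:40]
[41] read 'a'  n6⇒n2 (via fail)  emit P0@[40:41]
[42] read 'c'  n2⇒n1 (via fail)
[43] read 'b'  n1⇒n0 (via fail)
[44] read 'c'  n0⇒n1
[45] read 'b'  n1⇒n0 (via fail)
[46] read 'a'  n0⇒n3
[47] read 'a'  n3⇒n3 (via fail)
[48] read 'a'  n3⇒n3 (via fail)
[49] read 'b'  n3⇒n4
[50] read 'c'  n4⇒n5
[51] read 'c'  n5⇒n6  emit P1@[48:51]
[52] read 'c'  n6⇒n1 (via fail)
[53] read 'a'  n1⇒n2  emit P0@[52:53]
[54] read 'a'  n2⇒n3 (via fail)

Matches: [[3,0],[9,1],[10,0],[17,0],[22,0],[27,1],[29,0],[36,1],[37,0],[40,1],[41,0],[51,1],[53,0]]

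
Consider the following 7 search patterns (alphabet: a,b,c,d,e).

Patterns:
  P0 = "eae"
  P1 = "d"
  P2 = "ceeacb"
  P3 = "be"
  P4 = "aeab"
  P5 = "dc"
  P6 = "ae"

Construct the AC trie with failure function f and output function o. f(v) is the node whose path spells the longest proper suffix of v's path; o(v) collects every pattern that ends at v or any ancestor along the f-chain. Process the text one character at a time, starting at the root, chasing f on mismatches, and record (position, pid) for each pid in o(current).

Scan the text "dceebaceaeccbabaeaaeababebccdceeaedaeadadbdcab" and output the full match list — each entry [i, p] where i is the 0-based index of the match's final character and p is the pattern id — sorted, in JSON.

Build:
Trie (insert patterns):
  0='ε' goto a→13 b→11 c→5 d→4 e→1
  1='e' goto a→2
  2='ea' goto e→3
  3='eae' goto ·  ←P0
  4='d' goto c→17  ←P1
  5='c' goto e→6
  6='ce' goto e→7
  7='cee' goto a→8
  8='ceea' goto c→9
  9='ceeac' goto b→10
  10='ceeacb' goto ·  ←P2
  11='b' goto e→12
  12='be' goto ·  ←P3
  13='a' goto e→14
  14='ae' goto a→15  ←P6
  15='aea' goto b→16
  16='aeab' goto ·  ←P4
  17='dc' goto ·  ←P5

BFS fail/out derivation:
  fail(1) 'e': from fail(0)=0 chase 'e': 0 ⇒ 0;  out=∅∪out(0)=∅
  fail(4) 'd': from fail(0)=0 chase 'd': 0 ⇒ 0;  out={1}∪out(0)={1}
  fail(5) 'c': from fail(0)=0 chase 'c': 0 ⇒ 0;  out=∅∪out(0)=∅
  fail(11) 'b': from fail(0)=0 chase 'b': 0 ⇒ 0;  out=∅∪out(0)=∅
  fail(13) 'a': from fail(0)=0 chase 'a': 0 ⇒ 0;  out=∅∪out(0)=∅
  fail(2) 'ea': from fail(1)=0 chase 'a': 0 ⇒ 13;  out=∅∪out(13)=∅
  fail(6) 'ce': from fail(5)=0 chase 'e': 0 ⇒ 1;  out=∅∪out(1)=∅
  fail(12) 'be': from fail(11)=0 chase 'e': 0 ⇒ 1;  out={3}∪out(1)={3}
  fail(14) 'ae': from fail(13)=0 chase 'e': 0 ⇒ 1;  out={6}∪out(1)={6}
  fail(17) 'dc': from fail(4)=0 chase 'c': 0 ⇒ 5;  out={5}∪out(5)={5}
  fail(3) 'eae': from fail(2)=13 chase 'e': 13 ⇒ 14;  out={0}∪out(14)={0,6}
  fail(7) 'cee': from fail(6)=1 chase 'e': 1→0 ⇒ 1;  out=∅∪out(1)=∅
  fail(15) 'aea': from fail(14)=1 chase 'a': 1 ⇒ 2;  out=∅∪out(2)=∅
  fail(8) 'ceea': from fail(7)=1 chase 'a': 1 ⇒ 2;  out=∅∪out(2)=∅
  fail(16) 'aeab': from fail(15)=2 chase 'b': 2→13→0 ⇒ 11;  out={4}∪out(11)={4}
  fail(9) 'ceeac': from fail(8)=2 chase 'c': 2→13→0 ⇒ 5;  out=∅∪out(5)=∅
  fail(10) 'ceeacb': from fail(9)=5 chase 'b': 5→0 ⇒ 11;  out={2}∪out(11)={2}

Scan:
[0] read 'd'  n0⇒n4  emit P1@[0:0]
[1] read 'c'  n4⇒n17  emit P5@[0:1]
[2] read 'e'  n17⇒n6 (via fail)
[3] read 'e'  n6⇒n7
[4] read 'b'  n7⇒n11 (via fail)
[5] read 'a'  n11⇒n13 (via fail)
[6] read 'c'  n13⇒n5 (via fail)
[7] read 'e'  n5⇒n6
[8] read 'a'  n6⇒n2 (via fail)
[9] read 'e'  n2⇒n3  emit P0@[7:9],P6@[8:9]
[10] read 'c'  n3⇒n5 (via fail)
[11] read 'c'  n5⇒n5 (via fail)
[12] read 'b'  n5⇒n11 (via fail)
[13] read 'a'  n11⇒n13 (via fail)
[14] read 'b'  n13⇒n11 (via fail)
[15] read 'a'  n11⇒n13 (via fail)
[16] read 'e'  n13⇒n14  emit P6@[15:16]
[17] read 'a'  n14⇒n15
[18] read 'a'  n15⇒n13 (via fail)
[19] read 'e'  n13⇒n14  emit P6@[18:19]
[20] read 'a'  n14⇒n15
[21] read 'b'  n15⇒n16  emit P4@[18:21]
[22] read 'a'  n16⇒n13 (via fail)
[23] read 'b'  n13⇒n11 (via fail)
[24] read 'e'  n11⇒n12  emit P3@[23:24]
[25] read 'b'  n12⇒n11 (via fail)
[26] read 'c'  n11⇒n5 (via fail)
[27] read 'c'  n5⇒n5 (via fail)
[28] read 'd'  n5⇒n4 (via fail)  emit P1@[28:28]
[29] read 'c'  n4⇒n17  emit P5@[28:29]
[30] read 'e'  n17⇒n6 (via fail)
[31] read 'e'  n6⇒n7
[32] read 'a'  n7⇒n8
[33] read 'e'  n8⇒n3 (via fail)  emit P0@[31:33],P6@[32:33]
[34] read 'd'  n3⇒n4 (via fail)  emit P1@[34:34]
[35] read 'a'  n4⇒n13 (via fail)
[36] read 'e'  n13⇒n14  emit P6@[35:36]
[37] read 'a'  n14⇒n15
[38] read 'd'  n15⇒n4 (via fail)  emit P1@[38:38]
[39] read 'a'  n4⇒n13 (via fail)
[40] read 'd'  n13⇒n4 (via fail)  emit P1@[40:40]
[41] read 'b'  n4⇒n11 (via fail)
[42] read 'd'  n11⇒n4 (via fail)  emit P1@[42:42]
[43] read 'c'  n4⇒n17  emit P5@[42:43]
[44] read 'a'  n17⇒n13 (via fail)
[45] read 'b'  n13⇒n11 (via fail)

All matches (sorted): [[0,1],[1,5],[9,0],[9,6],[16,6],[19,6],[21,4],[24,3],[28,1],[29,5],[33,0],[33,6],[34,1],[36,6],[38,1],[40,1],[42,1],[43,5]]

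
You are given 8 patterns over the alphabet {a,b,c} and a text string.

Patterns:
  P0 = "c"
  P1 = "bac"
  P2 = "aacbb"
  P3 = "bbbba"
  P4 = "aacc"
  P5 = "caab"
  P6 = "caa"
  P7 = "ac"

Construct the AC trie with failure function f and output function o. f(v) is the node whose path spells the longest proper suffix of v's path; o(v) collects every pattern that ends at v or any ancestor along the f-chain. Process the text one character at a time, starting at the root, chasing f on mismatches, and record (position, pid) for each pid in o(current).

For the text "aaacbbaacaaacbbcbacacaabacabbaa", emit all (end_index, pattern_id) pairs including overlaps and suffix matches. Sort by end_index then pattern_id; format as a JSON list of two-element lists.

Construct AC machine:
Trie nodes:
  n0 'ε': a→5 b→2 c→1
  n1 'c': a→15  ←P0
  n2 'b': a→3 b→10
  n3 'ba': c→4
  n4 'bac': ·  ←P1
  n5 'a': a→6 c→18
  n6 'aa': c→7
  n7 'aac': b→8 c→14
  n8 'aacb': b→9
  n9 'aacbb': ·  ←P2
  n10 'bb': b→11
  n11 'bbb': b→12
  n12 'bbbb': a→13
  n13 'bbbba': ·  ←P3
  n14 'aacc': ·  ←P4
  n15 'ca': a→16
  n16 'caa': b→17  ←P6
  n17 'caab': ·  ←P5
  n18 'ac': ·  ←P7

BFS fail/out derivation:
  n1('c'): parent n0 fail=0; on 'c' 0 → fail=0;  out {0}∪∅={0}
  n2('b'): parent n0 fail=0; on 'b' 0 → fail=0;  out ∅∪∅=∅
  n5('a'): parent n0 fail=0; on 'a' 0 → fail=0;  out ∅∪∅=∅
  n3('ba'): parent n2 fail=0; on 'a' 0 → fail=5;  out ∅∪∅=∅
  n6('aa'): parent n5 fail=0; on 'a' 0 → fail=5;  out ∅∪∅=∅
  n10('bb'): parent n2 fail=0; on 'b' 0 → fail=2;  out ∅∪∅=∅
  n15('ca'): parent n1 fail=0; on 'a' 0 → fail=5;  out ∅∪∅=∅
  n18('ac'): parent n5 fail=0; on 'c' 0 → fail=1;  out {7}∪{0}={0,7}
  n4('bac'): parent n3 fail=5; on 'c' 5 → fail=18;  out {1}∪{0,7}={0,1,7}
  n7('aac'): parent n6 fail=5; on 'c' 5 → fail=18;  out ∅∪{0,7}={0,7}
  n11('bbb'): parent n10 fail=2; on 'b' 2 → fail=10;  out ∅∪∅=∅
  n16('caa'): parent n15 fail=5; on 'a' 5 → fail=6;  out {6}∪∅={6}
  n8('aacb'): parent n7 fail=18; on 'b' 18→1→0 → fail=2;  out ∅∪∅=∅
  n12('bbbb'): parent n11 fail=10; on 'b' 10 → fail=11;  out ∅∪∅=∅
  n14('aacc'): parent n7 fail=18; on 'c' 18→1→0 → fail=1;  out {4}∪{0}={0,4}
  n17('caab'): parent n16 fail=6; on 'b' 6→5→0 → fail=2;  out {5}∪∅={5}
  n9('aacbb'): parent n8 fail=2; on 'b' 2 → fail=10;  out {2}∪∅={2}
  n13('bbbba'): parent n12 fail=11; on 'a' 11→10→2 → fail=3;  out {3}∪∅={3}

Text stream:
pos 0 'a': at 5
pos 1 'a': at 6
pos 2 'a': at 6 ·f
pos 3 'c': at 7  emit P0@[3:3],P7@[2:3]
pos 4 'b': at 8
pos 5 'b': at 9  emit P2@[1:5]
pos 6 'a': at 3 ·f
pos 7 'a': at 6 ·f
pos 8 'c': at 7  emit P0@[8:8],P7@[7:8]
pos 9 'a': at 15 ·f
pos 10 'a': at 16  emit P6@[8:10]
pos 11 'a': at 6 ·f
pos 12 'c': at 7  emit P0@[12:12],P7@[11:12]
pos 13 'b': at 8
pos 14 'b': at 9  emit P2@[10:14]
pos 15 'c': at 1 ·f  emit P0@[15:15]
pos 16 'b': at 2 ·f
pos 17 'a': at 3
pos 18 'c': at 4  emit P0@[18:18],P1@[16:18],P7@[17:18]
pos 19 'a': at 15 ·f
pos 20 'c': at 18 ·f  emit P0@[20:20],P7@[19:20]
pos 21 'a': at 15 ·f
pos 22 'a': at 16  emit P6@[20:22]
pos 23 'b': at 17  emit P5@[20:23]
pos 24 'a': at 3 ·f
pos 25 'c': at 4  emit P0@[25:25],P1@[23:25],P7@[24:25]
pos 26 'a': at 15 ·f
pos 27 'b': at 2 ·f
pos 28 'b': at 10
pos 29 'a': at 3 ·f
pos 30 'a': at 6 ·f

Matches: [[3,0],[3,7],[5,2],[8,0],[8,7],[10,6],[12,0],[12,7],[14,2],[15,0],[18,0],[18,1],[18,7],[20,0],[20,7],[22,6],[23,5],[25,0],[25,1],[25,7]]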